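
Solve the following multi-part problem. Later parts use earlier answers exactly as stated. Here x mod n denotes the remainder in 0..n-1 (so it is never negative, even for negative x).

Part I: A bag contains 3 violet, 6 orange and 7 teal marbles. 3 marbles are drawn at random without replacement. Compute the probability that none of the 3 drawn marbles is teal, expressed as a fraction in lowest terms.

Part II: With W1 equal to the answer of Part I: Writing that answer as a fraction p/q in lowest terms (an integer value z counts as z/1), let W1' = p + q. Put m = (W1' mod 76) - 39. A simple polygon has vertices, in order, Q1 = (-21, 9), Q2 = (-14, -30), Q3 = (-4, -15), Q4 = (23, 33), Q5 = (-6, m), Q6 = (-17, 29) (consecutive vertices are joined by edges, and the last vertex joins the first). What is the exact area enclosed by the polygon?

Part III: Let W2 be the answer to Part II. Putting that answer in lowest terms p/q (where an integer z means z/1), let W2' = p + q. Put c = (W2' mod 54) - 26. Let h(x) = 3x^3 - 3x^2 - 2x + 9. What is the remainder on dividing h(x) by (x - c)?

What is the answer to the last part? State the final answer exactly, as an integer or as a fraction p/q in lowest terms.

Part I: total draws C(16,3) = 560; favorable C(9,3) = 84; P = 3/20; answer 3/20
Part II: W1 = 3/20; threaded value p + q = 23; m = -16; cross terms: (-21*-30 - -14*9)=756, (-14*-15 - -4*-30)=90, (-4*33 - 23*-15)=213, (23*-16 - -6*33)=-170, (-6*29 - -17*-16)=-446, (-17*9 - -21*29)=456; twice the area = |899| = 899; area = 899/2; answer 899/2
Part III: W2 = 899/2; threaded value p + q = 901; c = 11; remainder = value at the root: 3*(11)^3 - 3*(11)^2 - 2*(11)^1 + 9 = (3993) + (-363) + (-22) + (9) = 3617; answer 3617

3617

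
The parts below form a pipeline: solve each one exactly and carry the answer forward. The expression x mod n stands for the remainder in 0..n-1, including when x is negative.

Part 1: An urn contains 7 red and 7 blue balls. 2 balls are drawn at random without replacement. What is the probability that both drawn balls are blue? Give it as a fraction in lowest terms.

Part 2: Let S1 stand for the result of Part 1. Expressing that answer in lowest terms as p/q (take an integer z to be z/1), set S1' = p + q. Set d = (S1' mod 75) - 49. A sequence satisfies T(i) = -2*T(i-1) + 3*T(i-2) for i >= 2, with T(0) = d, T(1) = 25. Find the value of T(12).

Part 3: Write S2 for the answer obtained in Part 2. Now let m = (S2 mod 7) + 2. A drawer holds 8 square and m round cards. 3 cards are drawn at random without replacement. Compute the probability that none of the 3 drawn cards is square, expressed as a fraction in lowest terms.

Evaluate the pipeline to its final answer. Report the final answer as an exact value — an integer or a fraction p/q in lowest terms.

1/55

Part 1: total draws C(14,2) = 91; favorable C(7,2) = 21; P = 3/13; answer 3/13
Part 2: S1 = 3/13; threaded value p + q = 16; d = -33; T(2) = -2*(25) + 3*(-33) = -149; iterating: T(2)=-149, T(3)=373, T(4)=-1193, T(5)=3505, T(6)=-10589, T(7)=31693, T(8)=-95153, T(9)=285385, T(10)=-856229, T(11)=2568613, T(12)=-7705913; answer -7705913
Part 3: S2 = -7705913; m = 4; total draws C(12,3) = 220; favorable C(4,3) = 4; P = 1/55; answer 1/55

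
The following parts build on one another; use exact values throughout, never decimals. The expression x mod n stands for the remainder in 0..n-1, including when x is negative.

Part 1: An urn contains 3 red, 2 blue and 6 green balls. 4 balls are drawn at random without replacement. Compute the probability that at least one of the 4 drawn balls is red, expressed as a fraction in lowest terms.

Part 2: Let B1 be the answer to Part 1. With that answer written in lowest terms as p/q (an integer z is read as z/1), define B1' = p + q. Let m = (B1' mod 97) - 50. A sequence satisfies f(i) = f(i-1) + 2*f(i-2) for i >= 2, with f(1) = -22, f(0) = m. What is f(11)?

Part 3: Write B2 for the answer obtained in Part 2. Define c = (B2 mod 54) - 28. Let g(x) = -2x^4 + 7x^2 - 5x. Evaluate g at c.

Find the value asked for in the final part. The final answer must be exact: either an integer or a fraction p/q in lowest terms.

-2310

Part 1: total draws C(11,4) = 330; complement C(8,4) = 70; favorable 330 - 70 = 260; P = 26/33; answer 26/33
Part 2: B1 = 26/33; threaded value p + q = 59; m = 9; f(2) = 1*(-22) + 2*(9) = -4; iterating: f(2)=-4, f(3)=-48, f(4)=-56, f(5)=-152, f(6)=-264, f(7)=-568, f(8)=-1096, f(9)=-2232, f(10)=-4424, f(11)=-8888; answer -8888
Part 3: B2 = -8888; c = -6; -2*(-6)^4 + 7*(-6)^2 - 5*(-6)^1 = (-2592) + (252) + (30) = -2310; answer -2310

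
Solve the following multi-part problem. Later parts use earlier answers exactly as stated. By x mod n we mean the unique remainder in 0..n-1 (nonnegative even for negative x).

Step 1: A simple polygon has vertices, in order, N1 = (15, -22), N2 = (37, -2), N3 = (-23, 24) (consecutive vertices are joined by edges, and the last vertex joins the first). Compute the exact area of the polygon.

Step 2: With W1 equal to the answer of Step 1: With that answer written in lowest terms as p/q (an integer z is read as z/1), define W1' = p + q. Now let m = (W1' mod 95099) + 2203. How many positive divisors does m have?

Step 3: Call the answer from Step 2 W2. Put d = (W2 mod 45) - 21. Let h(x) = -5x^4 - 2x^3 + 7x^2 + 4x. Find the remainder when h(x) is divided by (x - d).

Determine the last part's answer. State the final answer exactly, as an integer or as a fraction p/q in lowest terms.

Step 1: cross terms: (15*-2 - 37*-22)=784, (37*24 - -23*-2)=842, (-23*-22 - 15*24)=146; twice the area = |1772| = 1772; area = 886; answer 886
Step 2: W1 = 886; threaded value p + q = 887; m = 3090; 3090 = 2 * 3 * 5 * 103; number of divisors = (1+1) * (1+1) * (1+1) * (1+1) = 16; answer 16
Step 3: W2 = 16; d = -5; remainder = value at the root: -5*(-5)^4 - 2*(-5)^3 + 7*(-5)^2 + 4*(-5)^1 = (-3125) + (250) + (175) + (-20) = -2720; answer -2720

-2720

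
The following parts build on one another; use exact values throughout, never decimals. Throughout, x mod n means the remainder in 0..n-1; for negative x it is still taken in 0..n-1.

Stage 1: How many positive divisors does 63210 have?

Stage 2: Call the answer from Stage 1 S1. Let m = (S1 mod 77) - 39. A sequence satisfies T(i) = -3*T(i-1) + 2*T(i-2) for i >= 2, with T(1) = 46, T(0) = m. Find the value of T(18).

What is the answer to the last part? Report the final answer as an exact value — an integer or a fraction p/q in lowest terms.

-84429900972

Stage 1: 63210 = 2 * 3 * 5 * 7^2 * 43; number of divisors = (1+1) * (1+1) * (1+1) * (2+1) * (1+1) = 48; answer 48
Stage 2: S1 = 48; m = 9; T(2) = -3*(46) + 2*(9) = -120; iterating: T(2)=-120, T(3)=452, T(4)=-1596, T(5)=5692, T(6)=-20268, T(7)=72188, T(8)=-257100, T(9)=915676, T(10)=-3261228, T(11)=11615036, T(12)=-41367564, T(13)=147332764, T(14)=-524733420, T(15)=1868865788, T(16)=-6656064204, T(17)=23705924188, T(18)=-84429900972; answer -84429900972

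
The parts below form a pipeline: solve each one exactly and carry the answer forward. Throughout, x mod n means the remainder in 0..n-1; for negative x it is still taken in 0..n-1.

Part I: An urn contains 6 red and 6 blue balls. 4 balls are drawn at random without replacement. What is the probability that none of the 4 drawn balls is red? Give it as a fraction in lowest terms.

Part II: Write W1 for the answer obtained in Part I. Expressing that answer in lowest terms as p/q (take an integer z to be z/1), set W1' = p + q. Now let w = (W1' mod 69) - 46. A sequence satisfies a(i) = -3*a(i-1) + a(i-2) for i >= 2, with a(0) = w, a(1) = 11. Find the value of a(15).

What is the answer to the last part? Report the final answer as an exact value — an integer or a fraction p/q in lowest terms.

246352466

Part I: total draws C(12,4) = 495; favorable C(6,4) = 15; P = 1/33; answer 1/33
Part II: W1 = 1/33; threaded value p + q = 34; w = -12; a(2) = -3*(11) + 1*(-12) = -45; iterating: a(2)=-45, a(3)=146, a(4)=-483, a(5)=1595, a(6)=-5268, a(7)=17399, a(8)=-57465, a(9)=189794, a(10)=-626847, a(11)=2070335, a(12)=-6837852, a(13)=22583891, a(14)=-74589525, a(15)=246352466; answer 246352466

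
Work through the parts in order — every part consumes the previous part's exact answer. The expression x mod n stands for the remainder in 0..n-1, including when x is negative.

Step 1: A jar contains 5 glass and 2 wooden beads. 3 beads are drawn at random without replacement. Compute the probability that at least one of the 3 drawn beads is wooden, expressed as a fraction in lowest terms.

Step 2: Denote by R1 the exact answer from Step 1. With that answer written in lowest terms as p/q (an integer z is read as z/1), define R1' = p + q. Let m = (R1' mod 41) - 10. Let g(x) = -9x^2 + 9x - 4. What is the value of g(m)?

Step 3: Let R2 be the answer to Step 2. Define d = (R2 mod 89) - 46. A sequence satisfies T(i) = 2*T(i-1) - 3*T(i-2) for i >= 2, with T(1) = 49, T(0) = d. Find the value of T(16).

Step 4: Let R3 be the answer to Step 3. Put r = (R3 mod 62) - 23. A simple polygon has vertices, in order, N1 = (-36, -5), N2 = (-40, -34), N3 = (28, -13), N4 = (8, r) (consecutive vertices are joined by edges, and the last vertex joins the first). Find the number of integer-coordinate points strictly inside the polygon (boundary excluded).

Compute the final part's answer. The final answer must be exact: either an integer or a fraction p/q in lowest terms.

1279

Step 1: total draws C(7,3) = 35; complement C(5,3) = 10; favorable 35 - 10 = 25; P = 5/7; answer 5/7
Step 2: R1 = 5/7; threaded value p + q = 12; m = 2; -9*(2)^2 + 9*(2)^1 - 4 = (-36) + (18) + (-4) = -22; answer -22
Step 3: R2 = -22; d = 21; T(2) = 2*(49) - 3*(21) = 35; iterating: T(2)=35, T(3)=-77, T(4)=-259, T(5)=-287, T(6)=203, T(7)=1267, T(8)=1925, T(9)=49, T(10)=-5677, T(11)=-11501, T(12)=-5971, T(13)=22561, T(14)=63035, T(15)=58387, T(16)=-72331; answer -72331
Step 4: R3 = -72331; r = 0; cross terms: (-36*-34 - -40*-5)=1024, (-40*-13 - 28*-34)=1472, (28*0 - 8*-13)=104, (8*-5 - -36*0)=-40; twice the area = |2560| = 2560; area = 1280; boundary points = 1 + 1 + 1 + 1 = 4; strictly interior points = area - boundary/2 + 1 = 1279; answer 1279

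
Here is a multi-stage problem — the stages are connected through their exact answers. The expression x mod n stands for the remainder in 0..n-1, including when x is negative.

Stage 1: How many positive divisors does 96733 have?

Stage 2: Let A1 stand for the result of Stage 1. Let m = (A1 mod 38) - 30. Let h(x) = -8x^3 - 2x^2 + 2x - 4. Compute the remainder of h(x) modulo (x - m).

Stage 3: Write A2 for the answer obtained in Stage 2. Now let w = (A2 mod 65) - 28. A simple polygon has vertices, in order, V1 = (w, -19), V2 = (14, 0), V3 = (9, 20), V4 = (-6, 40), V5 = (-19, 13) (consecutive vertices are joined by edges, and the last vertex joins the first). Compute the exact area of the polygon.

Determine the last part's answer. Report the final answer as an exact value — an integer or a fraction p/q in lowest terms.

Stage 1: 96733 = 7 * 13 * 1063; number of divisors = (1+1) * (1+1) * (1+1) = 8; answer 8
Stage 2: A1 = 8; m = -22; remainder = value at the root: -8*(-22)^3 - 2*(-22)^2 + 2*(-22)^1 - 4 = (85184) + (-968) + (-44) + (-4) = 84168; answer 84168
Stage 3: A2 = 84168; w = 30; cross terms: (30*0 - 14*-19)=266, (14*20 - 9*0)=280, (9*40 - -6*20)=480, (-6*13 - -19*40)=682, (-19*-19 - 30*13)=-29; twice the area = |1679| = 1679; area = 1679/2; answer 1679/2

1679/2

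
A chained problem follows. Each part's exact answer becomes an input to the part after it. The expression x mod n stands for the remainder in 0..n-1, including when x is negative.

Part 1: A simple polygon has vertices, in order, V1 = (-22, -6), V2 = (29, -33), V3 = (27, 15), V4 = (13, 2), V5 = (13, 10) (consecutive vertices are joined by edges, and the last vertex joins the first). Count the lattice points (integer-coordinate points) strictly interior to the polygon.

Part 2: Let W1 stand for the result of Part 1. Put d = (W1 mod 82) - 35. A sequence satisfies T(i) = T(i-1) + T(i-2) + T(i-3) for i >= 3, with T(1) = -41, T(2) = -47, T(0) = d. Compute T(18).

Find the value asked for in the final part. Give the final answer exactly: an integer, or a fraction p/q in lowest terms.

-1002119

Part 1: cross terms: (-22*-33 - 29*-6)=900, (29*15 - 27*-33)=1326, (27*2 - 13*15)=-141, (13*10 - 13*2)=104, (13*-6 - -22*10)=142; twice the area = |2331| = 2331; area = 2331/2; boundary points = 3 + 2 + 1 + 8 + 1 = 15; strictly interior points = area - boundary/2 + 1 = 1159; answer 1159
Part 2: W1 = 1159; d = -24; T(3) = 1*(-47) + 1*(-41) + 1*(-24) = -112; iterating: T(3)=-112, T(4)=-200, T(5)=-359, T(6)=-671, T(7)=-1230, T(8)=-2260, T(9)=-4161, T(10)=-7651, T(11)=-14072, T(12)=-25884, T(13)=-47607, T(14)=-87563, T(15)=-161054, T(16)=-296224, T(17)=-544841, T(18)=-1002119; answer -1002119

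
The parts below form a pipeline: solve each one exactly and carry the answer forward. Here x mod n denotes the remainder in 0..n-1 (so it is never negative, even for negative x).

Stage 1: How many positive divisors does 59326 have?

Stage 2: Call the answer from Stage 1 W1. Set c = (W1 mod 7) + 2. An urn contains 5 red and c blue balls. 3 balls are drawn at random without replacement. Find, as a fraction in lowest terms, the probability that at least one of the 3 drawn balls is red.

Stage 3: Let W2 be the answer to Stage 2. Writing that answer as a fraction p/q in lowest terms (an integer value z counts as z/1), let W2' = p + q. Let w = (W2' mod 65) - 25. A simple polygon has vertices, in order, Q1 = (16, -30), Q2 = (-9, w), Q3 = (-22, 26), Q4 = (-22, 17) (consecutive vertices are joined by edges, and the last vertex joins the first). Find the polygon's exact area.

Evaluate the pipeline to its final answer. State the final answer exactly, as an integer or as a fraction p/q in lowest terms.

Stage 1: 59326 = 2 * 29663; number of divisors = (1+1) * (1+1) = 4; answer 4
Stage 2: W1 = 4; c = 6; total draws C(11,3) = 165; complement C(6,3) = 20; favorable 165 - 20 = 145; P = 29/33; answer 29/33
Stage 3: W2 = 29/33; threaded value p + q = 62; w = 37; cross terms: (16*37 - -9*-30)=322, (-9*26 - -22*37)=580, (-22*17 - -22*26)=198, (-22*-30 - 16*17)=388; twice the area = |1488| = 1488; area = 744; answer 744

744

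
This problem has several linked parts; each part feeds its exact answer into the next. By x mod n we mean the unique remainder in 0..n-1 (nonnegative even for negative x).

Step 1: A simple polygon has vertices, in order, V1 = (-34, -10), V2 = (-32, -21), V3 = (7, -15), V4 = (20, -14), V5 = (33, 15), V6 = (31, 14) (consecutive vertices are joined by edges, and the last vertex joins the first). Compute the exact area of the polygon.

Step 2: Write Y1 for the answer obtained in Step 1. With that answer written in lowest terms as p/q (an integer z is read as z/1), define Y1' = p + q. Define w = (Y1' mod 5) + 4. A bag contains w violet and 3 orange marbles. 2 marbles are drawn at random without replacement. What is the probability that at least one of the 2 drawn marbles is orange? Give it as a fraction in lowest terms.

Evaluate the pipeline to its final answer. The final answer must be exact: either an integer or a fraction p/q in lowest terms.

5/7

Step 1: cross terms: (-34*-21 - -32*-10)=394, (-32*-15 - 7*-21)=627, (7*-14 - 20*-15)=202, (20*15 - 33*-14)=762, (33*14 - 31*15)=-3, (31*-10 - -34*14)=166; twice the area = |2148| = 2148; area = 1074; answer 1074
Step 2: Y1 = 1074; threaded value p + q = 1075; w = 4; total draws C(7,2) = 21; complement C(4,2) = 6; favorable 21 - 6 = 15; P = 5/7; answer 5/7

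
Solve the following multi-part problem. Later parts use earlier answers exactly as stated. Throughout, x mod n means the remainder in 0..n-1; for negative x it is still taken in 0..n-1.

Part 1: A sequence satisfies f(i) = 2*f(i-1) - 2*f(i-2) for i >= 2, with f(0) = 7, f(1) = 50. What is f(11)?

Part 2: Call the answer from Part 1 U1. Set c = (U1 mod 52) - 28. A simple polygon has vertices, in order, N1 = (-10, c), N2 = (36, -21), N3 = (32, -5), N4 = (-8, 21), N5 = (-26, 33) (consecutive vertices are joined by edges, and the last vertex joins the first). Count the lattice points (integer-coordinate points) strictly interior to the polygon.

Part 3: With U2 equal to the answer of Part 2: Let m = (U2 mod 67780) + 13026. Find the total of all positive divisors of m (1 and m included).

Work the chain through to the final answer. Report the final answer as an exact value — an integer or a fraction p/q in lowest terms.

19488

Part 1: f(2) = 2*(50) - 2*(7) = 86; iterating: f(2)=86, f(3)=72, f(4)=-28, f(5)=-200, f(6)=-344, f(7)=-288, f(8)=112, f(9)=800, f(10)=1376, f(11)=1152; answer 1152
Part 2: U1 = 1152; c = -20; cross terms: (-10*-21 - 36*-20)=930, (36*-5 - 32*-21)=492, (32*21 - -8*-5)=632, (-8*33 - -26*21)=282, (-26*-20 - -10*33)=850; twice the area = |3186| = 3186; area = 1593; boundary points = 1 + 4 + 2 + 6 + 1 = 14; strictly interior points = area - boundary/2 + 1 = 1587; answer 1587
Part 3: U2 = 1587; m = 14613; 14613 = 3 * 4871; sigma = (1 + 3) * (1 + 4871) = 4 * 4872 = 19488; answer 19488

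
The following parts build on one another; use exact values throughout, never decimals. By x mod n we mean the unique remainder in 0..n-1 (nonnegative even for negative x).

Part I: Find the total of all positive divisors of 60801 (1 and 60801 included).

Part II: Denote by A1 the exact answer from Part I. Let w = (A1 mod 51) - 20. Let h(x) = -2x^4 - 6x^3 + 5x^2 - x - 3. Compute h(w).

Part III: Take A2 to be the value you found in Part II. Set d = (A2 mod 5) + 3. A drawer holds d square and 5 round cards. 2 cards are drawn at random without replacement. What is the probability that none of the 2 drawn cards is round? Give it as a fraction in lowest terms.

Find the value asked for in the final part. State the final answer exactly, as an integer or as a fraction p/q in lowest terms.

3/28

Part I: 60801 = 3 * 13 * 1559; sigma = (1 + 3) * (1 + 13) * (1 + 1559) = 4 * 14 * 1560 = 87360; answer 87360
Part II: A1 = 87360; w = 28; -2*(28)^4 - 6*(28)^3 + 5*(28)^2 - 1*(28)^1 - 3 = (-1229312) + (-131712) + (3920) + (-28) + (-3) = -1357135; answer -1357135
Part III: A2 = -1357135; d = 3; total draws C(8,2) = 28; favorable C(3,2) = 3; P = 3/28; answer 3/28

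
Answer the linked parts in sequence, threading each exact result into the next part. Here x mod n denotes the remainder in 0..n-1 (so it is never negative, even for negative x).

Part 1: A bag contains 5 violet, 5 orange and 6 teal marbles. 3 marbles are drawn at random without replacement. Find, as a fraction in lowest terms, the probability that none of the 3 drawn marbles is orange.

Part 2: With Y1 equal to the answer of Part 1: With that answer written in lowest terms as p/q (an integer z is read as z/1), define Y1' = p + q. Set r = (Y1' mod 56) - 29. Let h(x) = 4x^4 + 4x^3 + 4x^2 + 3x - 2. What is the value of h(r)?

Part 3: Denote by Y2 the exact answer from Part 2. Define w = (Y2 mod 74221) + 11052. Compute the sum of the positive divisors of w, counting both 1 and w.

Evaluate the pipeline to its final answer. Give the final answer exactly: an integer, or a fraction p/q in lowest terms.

Part 1: total draws C(16,3) = 560; favorable C(11,3) = 165; P = 33/112; answer 33/112
Part 2: Y1 = 33/112; threaded value p + q = 145; r = 4; 4*(4)^4 + 4*(4)^3 + 4*(4)^2 + 3*(4)^1 - 2 = (1024) + (256) + (64) + (12) + (-2) = 1354; answer 1354
Part 3: Y2 = 1354; w = 12406; 12406 = 2 * 6203; sigma = (1 + 2) * (1 + 6203) = 3 * 6204 = 18612; answer 18612

18612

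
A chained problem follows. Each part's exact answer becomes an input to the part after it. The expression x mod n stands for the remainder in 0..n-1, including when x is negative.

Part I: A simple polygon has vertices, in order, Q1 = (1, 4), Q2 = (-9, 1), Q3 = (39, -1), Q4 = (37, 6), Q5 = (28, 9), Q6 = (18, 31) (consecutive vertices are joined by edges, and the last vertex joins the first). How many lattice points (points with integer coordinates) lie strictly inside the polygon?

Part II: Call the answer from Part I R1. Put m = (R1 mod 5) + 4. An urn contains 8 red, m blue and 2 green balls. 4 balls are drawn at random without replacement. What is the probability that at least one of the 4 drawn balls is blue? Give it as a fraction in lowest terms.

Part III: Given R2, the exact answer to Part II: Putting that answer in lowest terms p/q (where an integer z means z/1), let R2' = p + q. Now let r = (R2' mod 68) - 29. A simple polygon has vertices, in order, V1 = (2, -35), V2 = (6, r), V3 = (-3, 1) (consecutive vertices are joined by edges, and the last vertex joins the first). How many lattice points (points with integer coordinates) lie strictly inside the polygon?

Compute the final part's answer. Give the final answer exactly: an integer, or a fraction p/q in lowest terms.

145

Part I: cross terms: (1*1 - -9*4)=37, (-9*-1 - 39*1)=-30, (39*6 - 37*-1)=271, (37*9 - 28*6)=165, (28*31 - 18*9)=706, (18*4 - 1*31)=41; twice the area = |1190| = 1190; area = 595; boundary points = 1 + 2 + 1 + 3 + 2 + 1 = 10; strictly interior points = area - boundary/2 + 1 = 591; answer 591
Part II: R1 = 591; m = 5; total draws C(15,4) = 1365; complement C(10,4) = 210; favorable 1365 - 210 = 1155; P = 11/13; answer 11/13
Part III: R2 = 11/13; threaded value p + q = 24; r = -5; cross terms: (2*-5 - 6*-35)=200, (6*1 - -3*-5)=-9, (-3*-35 - 2*1)=103; twice the area = |294| = 294; area = 147; boundary points = 2 + 3 + 1 = 6; strictly interior points = area - boundary/2 + 1 = 145; answer 145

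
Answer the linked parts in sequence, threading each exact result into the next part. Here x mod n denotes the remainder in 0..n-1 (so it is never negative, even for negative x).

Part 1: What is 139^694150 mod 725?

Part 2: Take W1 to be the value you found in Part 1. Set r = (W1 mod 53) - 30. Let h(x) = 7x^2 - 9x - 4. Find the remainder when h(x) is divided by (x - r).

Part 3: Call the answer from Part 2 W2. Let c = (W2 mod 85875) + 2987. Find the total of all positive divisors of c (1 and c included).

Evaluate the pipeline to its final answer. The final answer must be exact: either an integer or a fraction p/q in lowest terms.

Part 1: squarings mod 725: 139^1=139, 139^2=471, 139^4=716, 139^8=81, 139^16=36, 139^32=571, 139^64=516, 139^128=181, 139^256=136, 139^512=371, 139^1024=616, 139^2048=281, 139^4096=661, 139^8192=471, 139^16384=716, 139^32768=81, 139^65536=36, 139^131072=571, 139^262144=516, 139^524288=181; 139^694150 = 139^2 * 139^4 * 139^128 * 139^256 * 139^512 * 139^1024 * 139^4096 * 139^32768 * 139^131072 * 139^524288 = 326 (mod 725); answer 326
Part 2: W1 = 326; r = -22; remainder = value at the root: 7*(-22)^2 - 9*(-22)^1 - 4 = (3388) + (198) + (-4) = 3582; answer 3582
Part 3: W2 = 3582; c = 6569; 6569 is prime, so its only divisors are 1 and 6569; sigma = 1 + 6569 = 6570; answer 6570

6570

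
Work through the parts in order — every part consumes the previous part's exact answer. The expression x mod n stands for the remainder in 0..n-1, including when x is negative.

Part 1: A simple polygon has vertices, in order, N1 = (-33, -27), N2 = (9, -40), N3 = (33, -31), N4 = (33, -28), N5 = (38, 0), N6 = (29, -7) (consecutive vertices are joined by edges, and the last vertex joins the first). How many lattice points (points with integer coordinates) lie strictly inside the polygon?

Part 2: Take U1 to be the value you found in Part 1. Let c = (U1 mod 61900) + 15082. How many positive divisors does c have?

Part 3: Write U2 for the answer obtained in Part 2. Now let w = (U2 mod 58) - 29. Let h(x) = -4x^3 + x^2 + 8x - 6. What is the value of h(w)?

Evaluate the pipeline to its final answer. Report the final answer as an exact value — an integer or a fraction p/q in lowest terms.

Part 1: cross terms: (-33*-40 - 9*-27)=1563, (9*-31 - 33*-40)=1041, (33*-28 - 33*-31)=99, (33*0 - 38*-28)=1064, (38*-7 - 29*0)=-266, (29*-27 - -33*-7)=-1014; twice the area = |2487| = 2487; area = 2487/2; boundary points = 1 + 3 + 3 + 1 + 1 + 2 = 11; strictly interior points = area - boundary/2 + 1 = 1239; answer 1239
Part 2: U1 = 1239; c = 16321; 16321 = 19 * 859; number of divisors = (1+1) * (1+1) = 4; answer 4
Part 3: U2 = 4; w = -25; -4*(-25)^3 + 1*(-25)^2 + 8*(-25)^1 - 6 = (62500) + (625) + (-200) + (-6) = 62919; answer 62919

62919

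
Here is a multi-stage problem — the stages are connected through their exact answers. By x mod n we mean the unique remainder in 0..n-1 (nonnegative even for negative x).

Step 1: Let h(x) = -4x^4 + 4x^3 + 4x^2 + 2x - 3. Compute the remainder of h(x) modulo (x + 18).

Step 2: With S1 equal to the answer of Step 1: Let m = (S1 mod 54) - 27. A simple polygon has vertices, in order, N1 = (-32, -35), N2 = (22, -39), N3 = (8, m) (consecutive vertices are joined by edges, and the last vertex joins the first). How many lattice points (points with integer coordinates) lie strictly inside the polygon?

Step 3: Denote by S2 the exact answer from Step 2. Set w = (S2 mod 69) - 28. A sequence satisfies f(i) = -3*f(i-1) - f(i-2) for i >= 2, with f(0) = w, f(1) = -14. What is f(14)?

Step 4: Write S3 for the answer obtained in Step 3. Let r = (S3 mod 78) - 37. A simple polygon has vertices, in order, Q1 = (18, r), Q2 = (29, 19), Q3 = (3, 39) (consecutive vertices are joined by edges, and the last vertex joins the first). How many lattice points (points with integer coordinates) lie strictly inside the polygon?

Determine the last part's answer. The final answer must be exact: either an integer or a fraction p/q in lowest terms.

57

Step 1: remainder = value at the root: -4*(-18)^4 + 4*(-18)^3 + 4*(-18)^2 + 2*(-18)^1 - 3 = (-419904) + (-23328) + (1296) + (-36) + (-3) = -441975; answer -441975
Step 2: S1 = -441975; m = -12; cross terms: (-32*-39 - 22*-35)=2018, (22*-12 - 8*-39)=48, (8*-35 - -32*-12)=-664; twice the area = |1402| = 1402; area = 701; boundary points = 2 + 1 + 1 = 4; strictly interior points = area - boundary/2 + 1 = 700; answer 700
Step 3: S2 = 700; w = -18; f(2) = -3*(-14) - 1*(-18) = 60; iterating: f(2)=60, f(3)=-166, f(4)=438, f(5)=-1148, f(6)=3006, f(7)=-7870, f(8)=20604, f(9)=-53942, f(10)=141222, f(11)=-369724, f(12)=967950, f(13)=-2534126, f(14)=6634428; answer 6634428
Step 4: S3 = 6634428; r = 23; cross terms: (18*19 - 29*23)=-325, (29*39 - 3*19)=1074, (3*23 - 18*39)=-633; twice the area = |116| = 116; area = 58; boundary points = 1 + 2 + 1 = 4; strictly interior points = area - boundary/2 + 1 = 57; answer 57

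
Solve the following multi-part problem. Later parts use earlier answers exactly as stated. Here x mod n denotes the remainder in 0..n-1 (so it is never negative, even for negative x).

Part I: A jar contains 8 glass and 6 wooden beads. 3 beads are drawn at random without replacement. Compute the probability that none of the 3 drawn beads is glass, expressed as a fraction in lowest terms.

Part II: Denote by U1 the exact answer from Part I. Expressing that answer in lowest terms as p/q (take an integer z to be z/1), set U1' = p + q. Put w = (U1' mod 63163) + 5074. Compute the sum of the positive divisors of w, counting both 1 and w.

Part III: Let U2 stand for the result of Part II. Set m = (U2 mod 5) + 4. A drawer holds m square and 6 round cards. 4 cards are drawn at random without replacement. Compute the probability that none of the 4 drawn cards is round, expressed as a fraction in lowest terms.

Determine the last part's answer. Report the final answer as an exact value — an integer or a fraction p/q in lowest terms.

Part I: total draws C(14,3) = 364; favorable C(6,3) = 20; P = 5/91; answer 5/91
Part II: U1 = 5/91; threaded value p + q = 96; w = 5170; 5170 = 2 * 5 * 11 * 47; sigma = (1 + 2) * (1 + 5) * (1 + 11) * (1 + 47) = 3 * 6 * 12 * 48 = 10368; answer 10368
Part III: U2 = 10368; m = 7; total draws C(13,4) = 715; favorable C(7,4) = 35; P = 7/143; answer 7/143

7/143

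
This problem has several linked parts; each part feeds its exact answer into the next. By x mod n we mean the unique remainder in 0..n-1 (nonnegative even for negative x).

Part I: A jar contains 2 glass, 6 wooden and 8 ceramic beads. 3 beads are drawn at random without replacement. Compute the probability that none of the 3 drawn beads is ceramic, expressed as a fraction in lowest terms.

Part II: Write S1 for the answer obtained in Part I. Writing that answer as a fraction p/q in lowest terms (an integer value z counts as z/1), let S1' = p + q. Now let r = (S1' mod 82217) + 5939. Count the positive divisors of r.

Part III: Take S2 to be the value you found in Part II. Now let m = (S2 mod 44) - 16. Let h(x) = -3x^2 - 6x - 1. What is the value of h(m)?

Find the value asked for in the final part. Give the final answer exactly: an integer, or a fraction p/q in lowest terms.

-241

Part I: total draws C(16,3) = 560; favorable C(8,3) = 56; P = 1/10; answer 1/10
Part II: S1 = 1/10; threaded value p + q = 11; r = 5950; 5950 = 2 * 5^2 * 7 * 17; number of divisors = (1+1) * (2+1) * (1+1) * (1+1) = 24; answer 24
Part III: S2 = 24; m = 8; -3*(8)^2 - 6*(8)^1 - 1 = (-192) + (-48) + (-1) = -241; answer -241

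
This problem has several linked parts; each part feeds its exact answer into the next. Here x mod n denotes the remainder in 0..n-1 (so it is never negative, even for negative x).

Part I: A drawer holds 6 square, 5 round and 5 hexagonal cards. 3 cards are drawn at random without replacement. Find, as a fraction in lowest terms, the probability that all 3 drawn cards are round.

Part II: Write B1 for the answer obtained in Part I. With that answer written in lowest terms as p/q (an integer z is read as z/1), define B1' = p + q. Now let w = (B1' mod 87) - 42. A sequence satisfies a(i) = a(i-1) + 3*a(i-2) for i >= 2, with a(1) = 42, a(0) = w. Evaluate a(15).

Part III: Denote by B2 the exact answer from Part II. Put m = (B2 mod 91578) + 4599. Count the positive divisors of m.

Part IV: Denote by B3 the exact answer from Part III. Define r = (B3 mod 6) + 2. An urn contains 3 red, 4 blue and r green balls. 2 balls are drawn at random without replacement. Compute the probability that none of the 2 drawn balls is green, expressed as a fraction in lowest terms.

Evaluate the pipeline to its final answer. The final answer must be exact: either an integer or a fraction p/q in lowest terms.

7/12

Part I: total draws C(16,3) = 560; favorable C(5,3) = 10; P = 1/56; answer 1/56
Part II: B1 = 1/56; threaded value p + q = 57; w = 15; a(2) = 1*(42) + 3*(15) = 87; iterating: a(2)=87, a(3)=213, a(4)=474, a(5)=1113, a(6)=2535, a(7)=5874, a(8)=13479, a(9)=31101, a(10)=71538, a(11)=164841, a(12)=379455, a(13)=873978, a(14)=2012343, a(15)=4634277; answer 4634277
Part III: B2 = 4634277; m = 59976; 59976 = 2^3 * 3^2 * 7^2 * 17; number of divisors = (3+1) * (2+1) * (2+1) * (1+1) = 72; answer 72
Part IV: B3 = 72; r = 2; total draws C(9,2) = 36; favorable C(7,2) = 21; P = 7/12; answer 7/12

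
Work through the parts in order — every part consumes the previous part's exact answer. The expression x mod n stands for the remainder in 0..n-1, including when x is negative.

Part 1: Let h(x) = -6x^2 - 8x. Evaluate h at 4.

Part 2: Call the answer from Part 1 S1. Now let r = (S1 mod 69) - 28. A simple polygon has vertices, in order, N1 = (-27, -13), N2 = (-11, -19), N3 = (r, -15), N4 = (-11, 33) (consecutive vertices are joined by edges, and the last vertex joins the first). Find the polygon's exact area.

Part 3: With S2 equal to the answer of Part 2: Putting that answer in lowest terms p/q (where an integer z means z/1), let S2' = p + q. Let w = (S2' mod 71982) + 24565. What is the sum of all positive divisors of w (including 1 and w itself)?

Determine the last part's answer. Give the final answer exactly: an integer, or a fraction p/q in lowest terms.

62496

Part 1: -6*(4)^2 - 8*(4)^1 = (-96) + (-32) = -128; answer -128
Part 2: S1 = -128; r = -18; cross terms: (-27*-19 - -11*-13)=370, (-11*-15 - -18*-19)=-177, (-18*33 - -11*-15)=-759, (-11*-13 - -27*33)=1034; twice the area = |468| = 468; area = 234; answer 234
Part 3: S2 = 234; threaded value p + q = 235; w = 24800; 24800 = 2^5 * 5^2 * 31; sigma = (1 + 2 + 4 + 8 + 16 + 32) * (1 + 5 + 25) * (1 + 31) = 63 * 31 * 32 = 62496; answer 62496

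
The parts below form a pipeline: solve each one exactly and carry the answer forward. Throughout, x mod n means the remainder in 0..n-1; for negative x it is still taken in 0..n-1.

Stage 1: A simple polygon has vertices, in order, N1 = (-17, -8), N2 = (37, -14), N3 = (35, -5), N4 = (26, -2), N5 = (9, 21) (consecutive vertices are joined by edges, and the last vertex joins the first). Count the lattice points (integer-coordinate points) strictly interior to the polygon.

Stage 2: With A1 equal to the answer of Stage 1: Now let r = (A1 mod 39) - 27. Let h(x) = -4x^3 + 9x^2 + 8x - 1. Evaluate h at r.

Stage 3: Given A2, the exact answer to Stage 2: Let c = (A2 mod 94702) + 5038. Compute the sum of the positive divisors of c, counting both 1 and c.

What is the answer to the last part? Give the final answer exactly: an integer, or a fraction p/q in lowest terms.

26976

Stage 1: cross terms: (-17*-14 - 37*-8)=534, (37*-5 - 35*-14)=305, (35*-2 - 26*-5)=60, (26*21 - 9*-2)=564, (9*-8 - -17*21)=285; twice the area = |1748| = 1748; area = 874; boundary points = 6 + 1 + 3 + 1 + 1 = 12; strictly interior points = area - boundary/2 + 1 = 869; answer 869
Stage 2: A1 = 869; r = -16; -4*(-16)^3 + 9*(-16)^2 + 8*(-16)^1 - 1 = (16384) + (2304) + (-128) + (-1) = 18559; answer 18559
Stage 3: A2 = 18559; c = 23597; 23597 = 7 * 3371; sigma = (1 + 7) * (1 + 3371) = 8 * 3372 = 26976; answer 26976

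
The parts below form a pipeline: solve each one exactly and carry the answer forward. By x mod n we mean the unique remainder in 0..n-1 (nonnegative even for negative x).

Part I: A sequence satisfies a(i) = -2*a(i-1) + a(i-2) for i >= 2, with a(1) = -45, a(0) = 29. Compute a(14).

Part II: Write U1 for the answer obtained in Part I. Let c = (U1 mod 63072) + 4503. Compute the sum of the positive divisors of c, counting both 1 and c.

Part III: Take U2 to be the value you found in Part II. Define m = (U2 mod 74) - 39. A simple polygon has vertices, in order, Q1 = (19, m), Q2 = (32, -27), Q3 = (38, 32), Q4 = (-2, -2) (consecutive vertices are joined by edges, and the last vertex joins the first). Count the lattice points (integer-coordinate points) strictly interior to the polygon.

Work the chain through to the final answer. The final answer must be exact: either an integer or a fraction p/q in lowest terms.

Part I: a(2) = -2*(-45) + 1*(29) = 119; iterating: a(2)=119, a(3)=-283, a(4)=685, a(5)=-1653, a(6)=3991, a(7)=-9635, a(8)=23261, a(9)=-56157, a(10)=135575, a(11)=-327307, a(12)=790189, a(13)=-1907685, a(14)=4605559; answer 4605559
Part II: U1 = 4605559; c = 5806; 5806 = 2 * 2903; sigma = (1 + 2) * (1 + 2903) = 3 * 2904 = 8712; answer 8712
Part III: U2 = 8712; m = 15; cross terms: (19*-27 - 32*15)=-993, (32*32 - 38*-27)=2050, (38*-2 - -2*32)=-12, (-2*15 - 19*-2)=8; twice the area = |1053| = 1053; area = 1053/2; boundary points = 1 + 1 + 2 + 1 = 5; strictly interior points = area - boundary/2 + 1 = 525; answer 525

525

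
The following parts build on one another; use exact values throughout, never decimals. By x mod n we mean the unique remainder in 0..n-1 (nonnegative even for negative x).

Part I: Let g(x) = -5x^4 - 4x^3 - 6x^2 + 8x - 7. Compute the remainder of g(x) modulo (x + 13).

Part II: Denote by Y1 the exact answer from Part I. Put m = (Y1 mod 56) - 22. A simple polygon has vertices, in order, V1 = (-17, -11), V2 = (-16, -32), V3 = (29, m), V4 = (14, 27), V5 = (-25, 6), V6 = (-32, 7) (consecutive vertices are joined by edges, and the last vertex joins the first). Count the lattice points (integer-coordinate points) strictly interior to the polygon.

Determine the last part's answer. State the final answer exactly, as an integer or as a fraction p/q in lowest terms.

Part I: remainder = value at the root: -5*(-13)^4 - 4*(-13)^3 - 6*(-13)^2 + 8*(-13)^1 - 7 = (-142805) + (8788) + (-1014) + (-104) + (-7) = -135142; answer -135142
Part II: Y1 = -135142; m = 20; cross terms: (-17*-32 - -16*-11)=368, (-16*20 - 29*-32)=608, (29*27 - 14*20)=503, (14*6 - -25*27)=759, (-25*7 - -32*6)=17, (-32*-11 - -17*7)=471; twice the area = |2726| = 2726; area = 1363; boundary points = 1 + 1 + 1 + 3 + 1 + 3 = 10; strictly interior points = area - boundary/2 + 1 = 1359; answer 1359

1359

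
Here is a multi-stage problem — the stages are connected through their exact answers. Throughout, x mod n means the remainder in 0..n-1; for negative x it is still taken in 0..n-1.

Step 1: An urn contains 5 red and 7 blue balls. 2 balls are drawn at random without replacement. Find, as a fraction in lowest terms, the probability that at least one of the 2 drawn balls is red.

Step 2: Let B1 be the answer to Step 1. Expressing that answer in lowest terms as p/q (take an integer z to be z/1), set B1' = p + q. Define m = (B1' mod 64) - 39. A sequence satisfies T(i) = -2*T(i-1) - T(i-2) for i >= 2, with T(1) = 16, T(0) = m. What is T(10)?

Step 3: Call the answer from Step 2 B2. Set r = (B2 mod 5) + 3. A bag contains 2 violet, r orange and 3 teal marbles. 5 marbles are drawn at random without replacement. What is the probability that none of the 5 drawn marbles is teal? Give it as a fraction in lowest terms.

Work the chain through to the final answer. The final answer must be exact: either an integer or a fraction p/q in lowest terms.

4/33

Step 1: total draws C(12,2) = 66; complement C(7,2) = 21; favorable 66 - 21 = 45; P = 15/22; answer 15/22
Step 2: B1 = 15/22; threaded value p + q = 37; m = -2; T(2) = -2*(16) - 1*(-2) = -30; iterating: T(2)=-30, T(3)=44, T(4)=-58, T(5)=72, T(6)=-86, T(7)=100, T(8)=-114, T(9)=128, T(10)=-142; answer -142
Step 3: B2 = -142; r = 6; total draws C(11,5) = 462; favorable C(8,5) = 56; P = 4/33; answer 4/33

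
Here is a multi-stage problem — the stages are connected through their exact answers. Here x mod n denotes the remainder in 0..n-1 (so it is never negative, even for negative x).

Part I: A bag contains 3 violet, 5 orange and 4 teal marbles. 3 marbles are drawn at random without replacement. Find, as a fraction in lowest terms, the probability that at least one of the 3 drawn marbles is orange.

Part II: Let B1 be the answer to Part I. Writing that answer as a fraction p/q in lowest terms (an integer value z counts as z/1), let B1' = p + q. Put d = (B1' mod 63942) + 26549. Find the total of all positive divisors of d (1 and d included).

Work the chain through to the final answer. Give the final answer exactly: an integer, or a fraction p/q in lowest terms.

Part I: total draws C(12,3) = 220; complement C(7,3) = 35; favorable 220 - 35 = 185; P = 37/44; answer 37/44
Part II: B1 = 37/44; threaded value p + q = 81; d = 26630; 26630 = 2 * 5 * 2663; sigma = (1 + 2) * (1 + 5) * (1 + 2663) = 3 * 6 * 2664 = 47952; answer 47952

47952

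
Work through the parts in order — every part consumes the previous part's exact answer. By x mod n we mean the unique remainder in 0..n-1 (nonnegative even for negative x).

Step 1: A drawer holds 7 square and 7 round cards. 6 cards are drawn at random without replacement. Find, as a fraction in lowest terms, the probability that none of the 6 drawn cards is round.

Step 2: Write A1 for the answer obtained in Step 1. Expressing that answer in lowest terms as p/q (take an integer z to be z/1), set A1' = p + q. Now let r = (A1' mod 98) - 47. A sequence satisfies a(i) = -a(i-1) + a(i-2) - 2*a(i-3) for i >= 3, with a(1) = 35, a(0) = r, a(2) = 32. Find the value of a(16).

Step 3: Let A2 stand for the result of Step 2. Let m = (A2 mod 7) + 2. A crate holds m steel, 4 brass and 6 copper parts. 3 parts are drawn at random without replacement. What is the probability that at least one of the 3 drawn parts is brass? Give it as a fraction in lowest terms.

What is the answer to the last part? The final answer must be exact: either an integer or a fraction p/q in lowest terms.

Step 1: total draws C(14,6) = 3003; favorable C(7,6) = 7; P = 1/429; answer 1/429
Step 2: A1 = 1/429; threaded value p + q = 430; r = -9; a(3) = -1*(32) + 1*(35) - 2*(-9) = 21; iterating: a(3)=21, a(4)=-59, a(5)=16, a(6)=-117, a(7)=251, a(8)=-400, a(9)=885, a(10)=-1787, a(11)=3472, a(12)=-7029, a(13)=14075, a(14)=-28048, a(15)=56181, a(16)=-112379; answer -112379
Step 3: A2 = -112379; m = 8; total draws C(18,3) = 816; complement C(14,3) = 364; favorable 816 - 364 = 452; P = 113/204; answer 113/204

113/204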